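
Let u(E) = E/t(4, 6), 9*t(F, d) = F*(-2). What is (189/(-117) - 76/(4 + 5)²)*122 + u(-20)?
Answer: -608731/2106 ≈ -289.05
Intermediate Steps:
t(F, d) = -2*F/9 (t(F, d) = (F*(-2))/9 = (-2*F)/9 = -2*F/9)
u(E) = -9*E/8 (u(E) = E/((-2/9*4)) = E/(-8/9) = E*(-9/8) = -9*E/8)
(189/(-117) - 76/(4 + 5)²)*122 + u(-20) = (189/(-117) - 76/(4 + 5)²)*122 - 9/8*(-20) = (189*(-1/117) - 76/(9²))*122 + 45/2 = (-21/13 - 76/81)*122 + 45/2 = -2689/1053*122 + 45/2 = -328058/1053 + 45/2 = -608731/2106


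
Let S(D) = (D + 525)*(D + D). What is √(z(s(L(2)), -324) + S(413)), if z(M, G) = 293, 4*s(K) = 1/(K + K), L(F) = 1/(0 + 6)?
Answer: √775081 ≈ 880.39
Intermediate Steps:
L(F) = ⅙ (L(F) = 1/6 = ⅙)
S(D) = 2*D*(525 + D) (S(D) = (525 + D)*(2*D) = 2*D*(525 + D))
s(K) = 1/(8*K) (s(K) = 1/(4*(K + K)) = 1/(4*((2*K))) = (1/(2*K))/4 = 1/(8*K))
√(z(s(L(2)), -324) + S(413)) = √(293 + 2*413*(525 + 413)) = √(293 + 2*413*938) = √(293 + 774788) = √775081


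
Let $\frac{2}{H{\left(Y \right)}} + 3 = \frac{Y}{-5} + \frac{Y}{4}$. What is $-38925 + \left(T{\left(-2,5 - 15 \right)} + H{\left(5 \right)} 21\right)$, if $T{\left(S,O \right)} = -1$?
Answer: $- \frac{428354}{11} \approx -38941.0$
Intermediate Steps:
$H{\left(Y \right)} = \frac{2}{-3 + \frac{Y}{20}}$ ($H{\left(Y \right)} = \frac{2}{-3 + \left(\frac{Y}{-5} + \frac{Y}{4}\right)} = \frac{2}{-3 + \left(Y \left(- \frac{1}{5}\right) + Y \frac{1}{4}\right)} = \frac{2}{-3 + \left(- \frac{Y}{5} + \frac{Y}{4}\right)} = \frac{2}{-3 + \frac{Y}{20}}$)
$-38925 + \left(T{\left(-2,5 - 15 \right)} + H{\left(5 \right)} 21\right) = -38925 + \left(-1 + \frac{40}{-60 + 5} \cdot 21\right) = -38925 + \left(-1 + \frac{40}{-55} \cdot 21\right) = -38925 + \left(-1 + 40 \left(- \frac{1}{55}\right) 21\right) = -38925 - \frac{179}{11} = - \frac{428354}{11}$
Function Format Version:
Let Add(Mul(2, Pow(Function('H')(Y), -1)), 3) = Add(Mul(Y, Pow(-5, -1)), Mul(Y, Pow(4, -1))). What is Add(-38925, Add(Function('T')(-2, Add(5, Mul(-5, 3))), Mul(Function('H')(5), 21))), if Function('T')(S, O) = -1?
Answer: Rational(-428354, 11) ≈ -38941.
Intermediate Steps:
Function('H')(Y) = Mul(2, Pow(Add(-3, Mul(Rational(1, 20), Y)), -1)) (Function('H')(Y) = Mul(2, Pow(Add(-3, Add(Mul(Y, Pow(-5, -1)), Mul(Y, Pow(4, -1)))), -1)) = Mul(2, Pow(Add(-3, Add(Mul(Y, Rational(-1, 5)), Mul(Y, Rational(1, 4)))), -1)) = Mul(2, Pow(Add(-3, Add(Mul(Rational(-1, 5), Y), Mul(Rational(1, 4), Y))), -1)) = Mul(2, Pow(Add(-3, Mul(Rational(1, 20), Y)), -1)))
Add(-38925, Add(Function('T')(-2, Add(5, Mul(-5, 3))), Mul(Function('H')(5), 21))) = Add(-38925, Add(-1, Mul(Mul(40, Pow(Add(-60, 5), -1)), 21))) = Add(-38925, Add(-1, Mul(Mul(40, Pow(-55, -1)), 21))) = Add(-38925, Add(-1, Mul(Mul(40, Rational(-1, 55)), 21))) = Add(-38925, Add(-1, Mul(Rational(-8, 11), 21))) = Add(-38925, Add(-1, Rational(-168, 11))) = Add(-38925, Rational(-179, 11)) = Rational(-428354, 11)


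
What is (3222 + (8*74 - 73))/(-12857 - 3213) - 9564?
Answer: -153697221/16070 ≈ -9564.2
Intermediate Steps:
(3222 + (8*74 - 73))/(-12857 - 3213) - 9564 = (3222 + (592 - 73))/(-16070) - 9564 = (3222 + 519)*(-1/16070) - 9564 = 3741*(-1/16070) - 9564 = -3741/16070 - 9564 = -153697221/16070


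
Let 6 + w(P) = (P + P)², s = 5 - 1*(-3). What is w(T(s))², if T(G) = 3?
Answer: 900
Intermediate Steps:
s = 8 (s = 5 + 3 = 8)
w(P) = -6 + 4*P² (w(P) = -6 + (P + P)² = -6 + (2*P)² = -6 + 4*P²)
w(T(s))² = (-6 + 4*3²)² = (-6 + 4*9)² = (-6 + 36)² = 30² = 900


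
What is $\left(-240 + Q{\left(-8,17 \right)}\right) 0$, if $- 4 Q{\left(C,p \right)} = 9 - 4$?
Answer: $0$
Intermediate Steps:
$Q{\left(C,p \right)} = - \frac{5}{4}$ ($Q{\left(C,p \right)} = - \frac{9 - 4}{4} = \left(- \frac{1}{4}\right) 5 = - \frac{5}{4}$)
$\left(-240 + Q{\left(-8,17 \right)}\right) 0 = \left(-240 - \frac{5}{4}\right) 0 = \left(- \frac{965}{4}\right) 0 = 0$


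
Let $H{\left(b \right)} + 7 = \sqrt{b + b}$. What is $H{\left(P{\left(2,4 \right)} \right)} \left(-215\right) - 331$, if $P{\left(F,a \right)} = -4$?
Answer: $1174 - 430 i \sqrt{2} \approx 1174.0 - 608.11 i$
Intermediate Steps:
$H{\left(b \right)} = -7 + \sqrt{2} \sqrt{b}$ ($H{\left(b \right)} = -7 + \sqrt{b + b} = -7 + \sqrt{2 b} = -7 + \sqrt{2} \sqrt{b}$)
$H{\left(P{\left(2,4 \right)} \right)} \left(-215\right) - 331 = \left(-7 + \sqrt{2} \sqrt{-4}\right) \left(-215\right) - 331 = \left(-7 + \sqrt{2} \cdot 2 i\right) \left(-215\right) - 331 = \left(-7 + 2 i \sqrt{2}\right) \left(-215\right) - 331 = \left(1505 - 430 i \sqrt{2}\right) - 331 = 1174 - 430 i \sqrt{2}$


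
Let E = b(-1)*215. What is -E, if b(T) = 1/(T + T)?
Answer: 215/2 ≈ 107.50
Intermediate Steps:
b(T) = 1/(2*T)
E = -215/2 (E = ((½)/(-1))*215 = ((½)*(-1))*215 = -½*215 = -215/2 ≈ -107.50)
-E = -1*(-215/2) = 215/2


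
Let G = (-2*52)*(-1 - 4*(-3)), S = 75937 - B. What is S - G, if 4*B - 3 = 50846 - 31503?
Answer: 144489/2 ≈ 72245.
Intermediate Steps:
B = 9673/2 (B = 3/4 + (50846 - 31503)/4 = 3/4 + (1/4)*19343 = 3/4 + 19343/4 = 9673/2 ≈ 4836.5)
S = 142201/2 (S = 75937 - 1*9673/2 = 75937 - 9673/2 = 142201/2 ≈ 71101.)
G = -1144 (G = -104*(-1 + 12) = -104*11 = -1144)
S - G = 142201/2 - 1*(-1144) = 142201/2 + 1144 = 144489/2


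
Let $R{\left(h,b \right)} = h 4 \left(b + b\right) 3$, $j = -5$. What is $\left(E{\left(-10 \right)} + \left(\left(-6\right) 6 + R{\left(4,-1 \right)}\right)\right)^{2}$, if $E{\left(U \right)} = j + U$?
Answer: $21609$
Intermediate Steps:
$R{\left(h,b \right)} = 24 b h$ ($R{\left(h,b \right)} = h 4 \cdot 2 b 3 = h 8 b 3 = 8 b h 3 = 24 b h$)
$E{\left(U \right)} = -5 + U$
$\left(E{\left(-10 \right)} + \left(\left(-6\right) 6 + R{\left(4,-1 \right)}\right)\right)^{2} = \left(\left(-5 - 10\right) + \left(\left(-6\right) 6 + 24 \left(-1\right) 4\right)\right)^{2} = \left(-15 - 132\right)^{2} = \left(-147\right)^{2} = 21609$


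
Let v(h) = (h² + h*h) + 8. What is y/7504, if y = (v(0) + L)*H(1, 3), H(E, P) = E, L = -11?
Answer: -3/7504 ≈ -0.00039979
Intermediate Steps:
v(h) = 8 + 2*h² (v(h) = (h² + h²) + 8 = 2*h² + 8 = 8 + 2*h²)
y = -3 (y = ((8 + 2*0²) - 11)*1 = ((8 + 2*0) - 11)*1 = ((8 + 0) - 11)*1 = (8 - 11)*1 = -3*1 = -3)
y/7504 = -3/7504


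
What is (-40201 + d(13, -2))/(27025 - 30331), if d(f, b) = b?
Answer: 13401/1102 ≈ 12.161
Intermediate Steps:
(-40201 + d(13, -2))/(27025 - 30331) = (-40201 - 2)/(27025 - 30331) = -40203/(-3306) = -40203*(-1/3306) = 13401/1102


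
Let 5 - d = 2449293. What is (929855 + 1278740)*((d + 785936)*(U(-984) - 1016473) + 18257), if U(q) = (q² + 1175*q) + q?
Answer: 4428246629437605355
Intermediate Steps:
d = -2449288 (d = 5 - 1*2449293 = 5 - 2449293 = -2449288)
U(q) = q² + 1176*q
(929855 + 1278740)*((d + 785936)*(U(-984) - 1016473) + 18257) = (929855 + 1278740)*((-2449288 + 785936)*(-984*(1176 - 984) - 1016473) + 18257) = 2208595*(-1663352*(-984*192 - 1016473) + 18257) = 2208595*(-1663352*(-188928 - 1016473) + 18257) = 2208595*(-1663352*(-1205401) + 18257) = 2208595*(2005006164152 + 18257) = 2208595*2005006182409 = 4428246629437605355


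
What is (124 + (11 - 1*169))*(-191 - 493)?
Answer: 23256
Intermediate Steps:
(124 + (11 - 1*169))*(-191 - 493) = (124 + (11 - 169))*(-684) = (124 - 158)*(-684) = -34*(-684) = 23256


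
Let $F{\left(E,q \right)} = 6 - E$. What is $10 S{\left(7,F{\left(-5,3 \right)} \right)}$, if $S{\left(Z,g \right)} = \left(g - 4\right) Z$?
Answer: $490$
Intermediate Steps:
$S{\left(Z,g \right)} = Z \left(-4 + g\right)$ ($S{\left(Z,g \right)} = \left(-4 + g\right) Z = Z \left(-4 + g\right)$)
$10 S{\left(7,F{\left(-5,3 \right)} \right)} = 10 \cdot 7 \left(-4 + \left(6 - -5\right)\right) = 10 \cdot 7 \left(-4 + \left(6 + 5\right)\right) = 10 \cdot 7 \left(-4 + 11\right) = 10 \cdot 7 \cdot 7 = 10 \cdot 49 = 490$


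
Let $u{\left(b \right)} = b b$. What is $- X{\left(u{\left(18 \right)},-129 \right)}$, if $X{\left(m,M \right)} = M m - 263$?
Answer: $42059$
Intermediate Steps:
$u{\left(b \right)} = b^{2}$
$X{\left(m,M \right)} = -263 + M m$
$- X{\left(u{\left(18 \right)},-129 \right)} = - (-263 - 129 \cdot 18^{2}) = - (-263 - 41796) = \left(-1\right) \left(-42059\right) = 42059$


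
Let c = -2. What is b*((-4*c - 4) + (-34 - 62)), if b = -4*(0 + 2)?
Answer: 736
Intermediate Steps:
b = -8 (b = -4*2 = -8)
b*((-4*c - 4) + (-34 - 62)) = -8*((-4*(-2) - 4) + (-34 - 62)) = -8*((8 - 4) - 96) = -8*(4 - 96) = -8*(-92) = 736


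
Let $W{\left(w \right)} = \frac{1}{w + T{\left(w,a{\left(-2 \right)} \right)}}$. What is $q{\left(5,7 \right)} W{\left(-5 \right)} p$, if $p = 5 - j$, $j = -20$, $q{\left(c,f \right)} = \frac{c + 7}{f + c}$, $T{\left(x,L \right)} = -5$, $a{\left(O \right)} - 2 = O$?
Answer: $- \frac{5}{2} \approx -2.5$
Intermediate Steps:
$a{\left(O \right)} = 2 + O$
$q{\left(c,f \right)} = \frac{7 + c}{c + f}$
$W{\left(w \right)} = \frac{1}{-5 + w}$ ($W{\left(w \right)} = \frac{1}{w - 5} = \frac{1}{-5 + w}$)
$p = 25$ ($p = 5 - -20 = 5 + 20 = 25$)
$q{\left(5,7 \right)} W{\left(-5 \right)} p = \frac{\frac{1}{5 + 7} \left(7 + 5\right)}{-5 - 5} \cdot 25 = \frac{\frac{1}{12} \cdot 12}{-10} \cdot 25 = \frac{1}{12} \cdot 12 \left(- \frac{1}{10}\right) 25 = 1 \left(- \frac{1}{10}\right) 25 = \left(- \frac{1}{10}\right) 25 = - \frac{5}{2}$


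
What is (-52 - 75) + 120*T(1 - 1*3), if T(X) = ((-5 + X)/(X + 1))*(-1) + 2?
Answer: -727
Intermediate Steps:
T(X) = 2 - (-5 + X)/(1 + X) (T(X) = ((-5 + X)/(1 + X))*(-1) + 2 = -(-5 + X)/(1 + X) + 2 = 2 - (-5 + X)/(1 + X))
(-52 - 75) + 120*T(1 - 1*3) = (-52 - 75) + 120*((7 + (1 - 1*3))/(1 + (1 - 1*3))) = -127 + 120*((7 + (1 - 3))/(1 + (1 - 3))) = -127 + 120*((7 - 2)/(1 - 2)) = -127 + 120*(5/(-1)) = -127 + 120*(-1*5) = -127 + 120*(-5) = -127 - 600 = -727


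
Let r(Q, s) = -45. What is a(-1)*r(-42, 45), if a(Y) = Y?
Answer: 45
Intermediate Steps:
a(-1)*r(-42, 45) = -1*(-45) = 45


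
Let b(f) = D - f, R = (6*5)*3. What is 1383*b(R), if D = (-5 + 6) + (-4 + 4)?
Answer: -123087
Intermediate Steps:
D = 1 (D = 1 + 0 = 1)
R = 90 (R = 30*3 = 90)
b(f) = 1 - f
1383*b(R) = 1383*(1 - 1*90) = 1383*(1 - 90) = 1383*(-89) = -123087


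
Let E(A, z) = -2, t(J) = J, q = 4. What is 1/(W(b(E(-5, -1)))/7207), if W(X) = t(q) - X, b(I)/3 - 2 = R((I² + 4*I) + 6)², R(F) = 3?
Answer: -7207/29 ≈ -248.52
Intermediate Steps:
b(I) = 33 (b(I) = 6 + 3*3² = 6 + 3*9 = 6 + 27 = 33)
W(X) = 4 - X
1/(W(b(E(-5, -1)))/7207) = 1/((4 - 1*33)/7207) = 1/((4 - 33)*(1/7207)) = 1/(-29*1/7207) = 1/(-29/7207) = -7207/29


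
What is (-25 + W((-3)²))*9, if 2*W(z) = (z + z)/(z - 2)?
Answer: -1494/7 ≈ -213.43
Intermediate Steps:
W(z) = z/(-2 + z) (W(z) = ((z + z)/(z - 2))/2 = ((2*z)/(-2 + z))/2 = (2*z/(-2 + z))/2 = z/(-2 + z))
(-25 + W((-3)²))*9 = (-25 + (-3)²/(-2 + (-3)²))*9 = (-25 + 9/(-2 + 9))*9 = (-25 + 9/7)*9 = -166/7*9 = -1494/7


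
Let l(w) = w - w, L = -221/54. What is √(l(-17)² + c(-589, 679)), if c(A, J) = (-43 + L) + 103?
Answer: √18114/18 ≈ 7.4771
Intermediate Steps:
L = -221/54 (L = -221*1/54 = -221/54 ≈ -4.0926)
l(w) = 0
c(A, J) = 3019/54 (c(A, J) = (-43 - 221/54) + 103 = -2543/54 + 103 = 3019/54)
√(l(-17)² + c(-589, 679)) = √(0² + 3019/54) = √(0 + 3019/54) = √(3019/54) = √18114/18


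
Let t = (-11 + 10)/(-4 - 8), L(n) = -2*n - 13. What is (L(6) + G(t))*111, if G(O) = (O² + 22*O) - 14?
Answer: -197987/48 ≈ -4124.7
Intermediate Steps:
L(n) = -13 - 2*n
t = 1/12 (t = -1/(-12) = -1*(-1/12) = 1/12 ≈ 0.083333)
G(O) = -14 + O² + 22*O
(L(6) + G(t))*111 = ((-13 - 2*6) + (-14 + (1/12)² + 22*(1/12)))*111 = ((-13 - 12) + (-14 + 1/144 + 11/6))*111 = (-25 - 1751/144)*111 = -5351/144*111 = -197987/48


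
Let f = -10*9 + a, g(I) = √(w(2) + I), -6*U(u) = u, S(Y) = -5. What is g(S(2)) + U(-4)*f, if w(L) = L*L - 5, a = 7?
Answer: -166/3 + I*√6 ≈ -55.333 + 2.4495*I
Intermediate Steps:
U(u) = -u/6
w(L) = -5 + L² (w(L) = L² - 5 = -5 + L²)
g(I) = √(-1 + I) (g(I) = √((-5 + 2²) + I) = √((-5 + 4) + I) = √(-1 + I))
f = -83 (f = -10*9 + 7 = -90 + 7 = -83)
g(S(2)) + U(-4)*f = √(-1 - 5) - ⅙*(-4)*(-83) = √(-6) + (⅔)*(-83) = I*√6 - 166/3 = -166/3 + I*√6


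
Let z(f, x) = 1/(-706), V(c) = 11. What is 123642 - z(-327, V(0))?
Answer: 87291253/706 ≈ 1.2364e+5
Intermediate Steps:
z(f, x) = -1/706
123642 - z(-327, V(0)) = 123642 - 1*(-1/706) = 123642 + 1/706 = 87291253/706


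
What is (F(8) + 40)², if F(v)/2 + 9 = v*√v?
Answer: 2532 + 1408*√2 ≈ 4523.2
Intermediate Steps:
F(v) = -18 + 2*v^(3/2) (F(v) = -18 + 2*(v*√v) = -18 + 2*v^(3/2))
(F(8) + 40)² = ((-18 + 2*8^(3/2)) + 40)² = ((-18 + 2*(16*√2)) + 40)² = ((-18 + 32*√2) + 40)² = (22 + 32*√2)²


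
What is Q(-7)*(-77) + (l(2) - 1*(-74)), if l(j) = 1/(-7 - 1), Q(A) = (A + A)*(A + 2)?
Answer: -42529/8 ≈ -5316.1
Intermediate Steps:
Q(A) = 2*A*(2 + A) (Q(A) = (2*A)*(2 + A) = 2*A*(2 + A))
l(j) = -⅛ (l(j) = 1/(-8) = -⅛)
Q(-7)*(-77) + (l(2) - 1*(-74)) = (2*(-7)*(2 - 7))*(-77) + (-⅛ - 1*(-74)) = (2*(-7)*(-5))*(-77) + (-⅛ + 74) = 70*(-77) + 591/8 = -5390 + 591/8 = -42529/8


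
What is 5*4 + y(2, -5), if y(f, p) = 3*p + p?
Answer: 0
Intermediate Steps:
y(f, p) = 4*p
5*4 + y(2, -5) = 5*4 + 4*(-5) = 20 - 20 = 0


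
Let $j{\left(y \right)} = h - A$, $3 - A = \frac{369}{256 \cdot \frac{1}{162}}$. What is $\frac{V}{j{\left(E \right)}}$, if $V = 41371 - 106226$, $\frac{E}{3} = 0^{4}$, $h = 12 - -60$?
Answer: $- \frac{8301440}{38721} \approx -214.39$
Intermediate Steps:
$A = - \frac{29505}{128}$ ($A = 3 - \frac{369}{256 \cdot \frac{1}{162}} = 3 - \frac{369}{\frac{128}{81}} = 3 - 369 \cdot \frac{81}{128} = 3 - \frac{29889}{128} = - \frac{29505}{128} \approx -230.51$)
$h = 72$ ($h = 12 + 60 = 72$)
$E = 0$ ($E = 3 \cdot 0^{4} = 3 \cdot 0 = 0$)
$j{\left(y \right)} = \frac{38721}{128}$ ($j{\left(y \right)} = 72 - - \frac{29505}{128} = 72 + \frac{29505}{128} = \frac{38721}{128}$)
$V = -64855$ ($V = 41371 - 106226 = -64855$)
$\frac{V}{j{\left(E \right)}} = - \frac{64855}{\frac{38721}{128}} = \left(-64855\right) \frac{128}{38721} = - \frac{8301440}{38721}$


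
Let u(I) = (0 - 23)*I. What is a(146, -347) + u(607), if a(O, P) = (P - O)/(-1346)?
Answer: -18791013/1346 ≈ -13961.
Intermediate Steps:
a(O, P) = -P/1346 + O/1346 (a(O, P) = (P - O)*(-1/1346) = -P/1346 + O/1346)
u(I) = -23*I
a(146, -347) + u(607) = (-1/1346*(-347) + (1/1346)*146) - 23*607 = (347/1346 + 73/673) - 13961 = 493/1346 - 13961 = -18791013/1346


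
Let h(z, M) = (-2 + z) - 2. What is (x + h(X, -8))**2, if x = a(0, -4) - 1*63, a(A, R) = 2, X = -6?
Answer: 5041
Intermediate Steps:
h(z, M) = -4 + z
x = -61 (x = 2 - 1*63 = 2 - 63 = -61)
(x + h(X, -8))**2 = (-61 + (-4 - 6))**2 = (-61 - 10)**2 = (-71)**2 = 5041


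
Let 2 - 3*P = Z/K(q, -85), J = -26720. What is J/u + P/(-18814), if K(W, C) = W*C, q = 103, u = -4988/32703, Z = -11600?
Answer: 3598332960212621/20540156279 ≈ 1.7519e+5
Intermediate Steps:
u = -4988/32703 (u = -4988*1/32703 = -4988/32703 ≈ -0.15252)
K(W, C) = C*W
P = 394/1751 (P = ⅔ - (-11600)/(3*((-85*103))) = ⅔ - (-11600)/(3*(-8755)) = ⅔ - (-11600)*(-1)/(3*8755) = ⅔ - ⅓*2320/1751 = ⅔ - 2320/5253 = 394/1751 ≈ 0.22501)
J/u + P/(-18814) = -26720/(-4988/32703) + (394/1751)/(-18814) = -26720*(-32703/4988) + (394/1751)*(-1/18814) = 218456040/1247 - 197/16471657 = 3598332960212621/20540156279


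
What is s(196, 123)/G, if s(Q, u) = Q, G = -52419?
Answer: -196/52419 ≈ -0.0037391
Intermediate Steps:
s(196, 123)/G = 196/(-52419) = 196*(-1/52419) = -196/52419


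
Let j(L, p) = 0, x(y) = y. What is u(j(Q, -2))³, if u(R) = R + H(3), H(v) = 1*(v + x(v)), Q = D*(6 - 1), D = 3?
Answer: 216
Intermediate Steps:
Q = 15 (Q = 3*(6 - 1) = 3*5 = 15)
H(v) = 2*v (H(v) = 1*(v + v) = 1*(2*v) = 2*v)
u(R) = 6 + R (u(R) = R + 2*3 = R + 6 = 6 + R)
u(j(Q, -2))³ = (6 + 0)³ = 6³ = 216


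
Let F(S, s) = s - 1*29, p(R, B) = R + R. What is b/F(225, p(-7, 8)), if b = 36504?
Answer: -36504/43 ≈ -848.93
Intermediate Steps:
p(R, B) = 2*R
F(S, s) = -29 + s (F(S, s) = s - 29 = -29 + s)
b/F(225, p(-7, 8)) = 36504/(-29 + 2*(-7)) = 36504/(-29 - 14) = 36504/(-43) = 36504*(-1/43) = -36504/43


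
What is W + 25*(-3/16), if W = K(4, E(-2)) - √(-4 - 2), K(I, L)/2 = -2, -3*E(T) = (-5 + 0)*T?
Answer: -139/16 - I*√6 ≈ -8.6875 - 2.4495*I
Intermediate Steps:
E(T) = 5*T/3 (E(T) = -(-5 + 0)*T/3 = -(-5)*T/3 = 5*T/3)
K(I, L) = -4 (K(I, L) = 2*(-2) = -4)
W = -4 - I*√6 (W = -4 - √(-4 - 2) = -4 - √(-6) = -4 - I*√6 ≈ -4.0 - 2.4495*I)
W + 25*(-3/16) = (-4 - I*√6) + 25*(-3/16) = (-4 - I*√6) - 75/16 = -139/16 - I*√6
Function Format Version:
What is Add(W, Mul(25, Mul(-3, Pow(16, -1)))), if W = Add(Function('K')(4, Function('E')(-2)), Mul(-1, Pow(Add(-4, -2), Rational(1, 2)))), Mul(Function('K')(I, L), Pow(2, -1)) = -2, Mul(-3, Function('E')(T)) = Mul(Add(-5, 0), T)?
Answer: Add(Rational(-139, 16), Mul(-1, I, Pow(6, Rational(1, 2)))) ≈ Add(-8.6875, Mul(-2.4495, I))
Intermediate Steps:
Function('E')(T) = Mul(Rational(5, 3), T) (Function('E')(T) = Mul(Rational(-1, 3), Mul(Add(-5, 0), T)) = Mul(Rational(-1, 3), Mul(-5, T)) = Mul(Rational(5, 3), T))
Function('K')(I, L) = -4 (Function('K')(I, L) = Mul(2, -2) = -4)
W = Add(-4, Mul(-1, I, Pow(6, Rational(1, 2)))) (W = Add(-4, Mul(-1, Pow(Add(-4, -2), Rational(1, 2)))) = Add(-4, Mul(-1, Pow(-6, Rational(1, 2)))) = Add(-4, Mul(-1, Mul(I, Pow(6, Rational(1, 2))))) = Add(-4, Mul(-1, I, Pow(6, Rational(1, 2)))) ≈ Add(-4.0000, Mul(-2.4495, I)))
Add(W, Mul(25, Mul(-3, Pow(16, -1)))) = Add(Add(-4, Mul(-1, I, Pow(6, Rational(1, 2)))), Mul(25, Mul(-3, Pow(16, -1)))) = Add(Add(-4, Mul(-1, I, Pow(6, Rational(1, 2)))), Mul(25, Mul(-3, Rational(1, 16)))) = Add(Add(-4, Mul(-1, I, Pow(6, Rational(1, 2)))), Mul(25, Rational(-3, 16))) = Add(Add(-4, Mul(-1, I, Pow(6, Rational(1, 2)))), Rational(-75, 16)) = Add(Rational(-139, 16), Mul(-1, I, Pow(6, Rational(1, 2))))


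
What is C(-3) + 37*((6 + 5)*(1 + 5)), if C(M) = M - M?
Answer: 2442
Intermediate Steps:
C(M) = 0
C(-3) + 37*((6 + 5)*(1 + 5)) = 0 + 37*((6 + 5)*(1 + 5)) = 0 + 37*(11*6) = 0 + 37*66 = 0 + 2442 = 2442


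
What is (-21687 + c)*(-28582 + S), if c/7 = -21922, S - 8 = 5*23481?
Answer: -15557950171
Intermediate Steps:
S = 117413 (S = 8 + 5*23481 = 8 + 117405 = 117413)
c = -153454 (c = 7*(-21922) = -153454)
(-21687 + c)*(-28582 + S) = (-21687 - 153454)*(-28582 + 117413) = -175141*88831 = -15557950171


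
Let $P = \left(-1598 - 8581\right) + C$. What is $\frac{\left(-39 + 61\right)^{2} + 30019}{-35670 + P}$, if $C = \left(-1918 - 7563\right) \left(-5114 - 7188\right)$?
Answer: $\frac{30503}{116589413} \approx 0.00026163$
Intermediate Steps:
$C = 116635262$ ($C = \left(-9481\right) \left(-12302\right) = 116635262$)
$P = 116625083$ ($P = \left(-1598 - 8581\right) + 116635262 = -10179 + 116635262 = 116625083$)
$\frac{\left(-39 + 61\right)^{2} + 30019}{-35670 + P} = \frac{\left(-39 + 61\right)^{2} + 30019}{-35670 + 116625083} = \frac{22^{2} + 30019}{116589413} = \left(484 + 30019\right) \frac{1}{116589413} = 30503 \cdot \frac{1}{116589413} = \frac{30503}{116589413}$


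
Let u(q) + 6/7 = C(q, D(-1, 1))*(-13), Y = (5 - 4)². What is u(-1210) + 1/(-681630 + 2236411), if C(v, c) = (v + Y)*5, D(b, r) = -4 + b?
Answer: 855267925516/10883467 ≈ 78584.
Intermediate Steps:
Y = 1 (Y = 1² = 1)
C(v, c) = 5 + 5*v (C(v, c) = (v + 1)*5 = (1 + v)*5 = 5 + 5*v)
u(q) = -461/7 - 65*q (u(q) = -6/7 + (5 + 5*q)*(-13) = -6/7 + (-65 - 65*q) = -461/7 - 65*q)
u(-1210) + 1/(-681630 + 2236411) = (-461/7 - 65*(-1210)) + 1/(-681630 + 2236411) = (-461/7 + 78650) + 1/1554781 = 550089/7 + 1/1554781 = 855267925516/10883467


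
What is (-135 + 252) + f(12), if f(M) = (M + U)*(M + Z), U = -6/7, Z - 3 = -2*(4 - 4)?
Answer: 1989/7 ≈ 284.14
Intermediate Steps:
Z = 3 (Z = 3 - 2*(4 - 4) = 3 - 2*0 = 3 + 0 = 3)
U = -6/7 (U = -6*⅐ = -6/7 ≈ -0.85714)
f(M) = (3 + M)*(-6/7 + M) (f(M) = (M - 6/7)*(M + 3) = (-6/7 + M)*(3 + M) = (3 + M)*(-6/7 + M))
(-135 + 252) + f(12) = (-135 + 252) + (-18/7 + 12² + (15/7)*12) = 117 + (-18/7 + 144 + 180/7) = 117 + 1170/7 = 1989/7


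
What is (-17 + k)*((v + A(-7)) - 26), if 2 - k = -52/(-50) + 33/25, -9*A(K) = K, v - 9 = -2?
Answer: 71176/225 ≈ 316.34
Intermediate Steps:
v = 7 (v = 9 - 2 = 7)
A(K) = -K/9
k = -9/25 (k = 2 - (-52/(-50) + 33/25) = 2 - (-52*(-1/50) + 33*(1/25)) = 2 - (26/25 + 33/25) = 2 - 1*59/25 = 2 - 59/25 = -9/25 ≈ -0.36000)
(-17 + k)*((v + A(-7)) - 26) = (-17 - 9/25)*((7 - 1/9*(-7)) - 26) = -434*((7 + 7/9) - 26)/25 = -434*(70/9 - 26)/25 = -434/25*(-164/9) = 71176/225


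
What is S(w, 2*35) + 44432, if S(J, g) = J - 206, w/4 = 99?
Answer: 44622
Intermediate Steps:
w = 396 (w = 4*99 = 396)
S(J, g) = -206 + J
S(w, 2*35) + 44432 = (-206 + 396) + 44432 = 190 + 44432 = 44622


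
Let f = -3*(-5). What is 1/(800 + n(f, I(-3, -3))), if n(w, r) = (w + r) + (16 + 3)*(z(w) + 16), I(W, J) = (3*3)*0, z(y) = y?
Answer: 1/1404 ≈ 0.00071225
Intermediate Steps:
f = 15
I(W, J) = 0 (I(W, J) = 9*0 = 0)
n(w, r) = 304 + r + 20*w (n(w, r) = (w + r) + (16 + 3)*(w + 16) = (r + w) + 19*(16 + w) = (r + w) + (304 + 19*w) = 304 + r + 20*w)
1/(800 + n(f, I(-3, -3))) = 1/(800 + (304 + 0 + 20*15)) = 1/(800 + (304 + 0 + 300)) = 1/(800 + 604) = 1/1404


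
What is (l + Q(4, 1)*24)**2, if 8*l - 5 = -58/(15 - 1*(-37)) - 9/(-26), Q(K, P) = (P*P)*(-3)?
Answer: 55249489/10816 ≈ 5108.1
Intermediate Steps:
Q(K, P) = -3*P**2 (Q(K, P) = P**2*(-3) = -3*P**2)
l = 55/104 (l = 5/8 + (-58/(15 - 1*(-37)) - 9/(-26))/8 = 5/8 + (-58/(15 + 37) - 9*(-1/26))/8 = 5/8 + (-58/52 + 9/26)/8 = 5/8 + (-58*1/52 + 9/26)/8 = 5/8 + (-29/26 + 9/26)/8 = 5/8 + (1/8)*(-10/13) = 5/8 - 5/52 = 55/104 ≈ 0.52885)
(l + Q(4, 1)*24)**2 = (55/104 - 3*1**2*24)**2 = (55/104 - 3*1*24)**2 = (55/104 - 3*24)**2 = (55/104 - 72)**2 = (-7433/104)**2 = 55249489/10816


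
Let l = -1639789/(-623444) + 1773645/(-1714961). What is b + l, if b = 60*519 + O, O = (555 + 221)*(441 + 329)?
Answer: 672153754111553289/1069182145684 ≈ 6.2866e+5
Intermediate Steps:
O = 597520 (O = 776*770 = 597520)
b = 628660 (b = 60*519 + 597520 = 31140 + 597520 = 628660)
l = 1706405849849/1069182145684 (l = -1639789*(-1/623444) + 1773645*(-1/1714961) = 1639789/623444 - 1773645/1714961 = 1706405849849/1069182145684 ≈ 1.5960)
b + l = 628660 + 1706405849849/1069182145684 = 672153754111553289/1069182145684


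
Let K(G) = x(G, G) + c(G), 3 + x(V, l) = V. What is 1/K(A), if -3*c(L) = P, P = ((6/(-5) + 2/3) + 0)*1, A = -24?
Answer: -45/1207 ≈ -0.037283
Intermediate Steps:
x(V, l) = -3 + V
P = -8/15 (P = ((6*(-⅕) + 2*(⅓)) + 0)*1 = ((-6/5 + ⅔) + 0)*1 = (-8/15 + 0)*1 = -8/15*1 = -8/15 ≈ -0.53333)
c(L) = 8/45 (c(L) = -⅓*(-8/15) = 8/45)
K(G) = -127/45 + G (K(G) = (-3 + G) + 8/45 = -127/45 + G)
1/K(A) = 1/(-127/45 - 24) = 1/(-1207/45) = -45/1207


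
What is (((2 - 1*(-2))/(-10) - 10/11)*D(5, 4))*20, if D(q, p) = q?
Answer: -1440/11 ≈ -130.91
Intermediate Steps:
(((2 - 1*(-2))/(-10) - 10/11)*D(5, 4))*20 = (((2 - 1*(-2))/(-10) - 10/11)*5)*20 = (((2 + 2)*(-1/10) - 10*1/11)*5)*20 = ((4*(-1/10) - 10/11)*5)*20 = ((-2/5 - 10/11)*5)*20 = -72/55*5*20 = -72/11*20 = -1440/11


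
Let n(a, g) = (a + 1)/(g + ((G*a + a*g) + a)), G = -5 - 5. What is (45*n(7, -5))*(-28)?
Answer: 10080/103 ≈ 97.864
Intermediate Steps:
G = -10
n(a, g) = (1 + a)/(g - 9*a + a*g) (n(a, g) = (a + 1)/(g + ((-10*a + a*g) + a)) = (1 + a)/(g + (-9*a + a*g)) = (1 + a)/(g - 9*a + a*g))
(45*n(7, -5))*(-28) = (45*((1 + 7)/(-5 - 9*7 + 7*(-5))))*(-28) = (45*(8/(-5 - 63 - 35)))*(-28) = (45*(8/(-103)))*(-28) = (45*(-1/103*8))*(-28) = (45*(-8/103))*(-28) = -360/103*(-28) = 10080/103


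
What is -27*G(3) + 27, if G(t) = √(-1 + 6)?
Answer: 27 - 27*√5 ≈ -33.374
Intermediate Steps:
G(t) = √5
-27*G(3) + 27 = -27*√5 + 27 = 27 - 27*√5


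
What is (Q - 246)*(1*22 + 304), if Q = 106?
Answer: -45640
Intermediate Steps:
(Q - 246)*(1*22 + 304) = (106 - 246)*(1*22 + 304) = -140*(22 + 304) = -140*326 = -45640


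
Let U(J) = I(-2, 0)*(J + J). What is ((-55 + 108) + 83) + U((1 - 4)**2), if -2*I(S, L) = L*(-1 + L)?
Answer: 136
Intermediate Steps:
I(S, L) = -L*(-1 + L)/2
U(J) = 0 (U(J) = ((1/2)*0*(1 - 1*0))*(J + J) = ((1/2)*0*(1 + 0))*(2*J) = ((1/2)*0*1)*(2*J) = 0*(2*J) = 0)
((-55 + 108) + 83) + U((1 - 4)**2) = ((-55 + 108) + 83) + 0 = (53 + 83) + 0 = 136 + 0 = 136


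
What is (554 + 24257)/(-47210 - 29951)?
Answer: -24811/77161 ≈ -0.32155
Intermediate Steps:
(554 + 24257)/(-47210 - 29951) = 24811/(-77161) = 24811*(-1/77161) = -24811/77161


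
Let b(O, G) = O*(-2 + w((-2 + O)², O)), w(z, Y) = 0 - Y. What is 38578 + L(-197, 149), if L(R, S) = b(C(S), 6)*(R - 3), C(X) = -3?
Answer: 39178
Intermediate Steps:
w(z, Y) = -Y
b(O, G) = O*(-2 - O)
L(R, S) = 9 - 3*R (L(R, S) = (-1*(-3)*(2 - 3))*(R - 3) = (-1*(-3)*(-1))*(-3 + R) = -3*(-3 + R) = 9 - 3*R)
38578 + L(-197, 149) = 38578 + (9 - 3*(-197)) = 38578 + (9 + 591) = 38578 + 600 = 39178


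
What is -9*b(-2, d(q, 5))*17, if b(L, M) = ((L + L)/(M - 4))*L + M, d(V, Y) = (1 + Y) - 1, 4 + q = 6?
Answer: -1989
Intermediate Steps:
q = 2 (q = -4 + 6 = 2)
d(V, Y) = Y
b(L, M) = M + 2*L²/(-4 + M) (b(L, M) = ((2*L)/(-4 + M))*L + M = (2*L/(-4 + M))*L + M = 2*L²/(-4 + M) + M = M + 2*L²/(-4 + M))
-9*b(-2, d(q, 5))*17 = -9*(5² - 4*5 + 2*(-2)²)/(-4 + 5)*17 = -9*(25 - 20 + 2*4)/1*17 = -9*(25 - 20 + 8)*17 = -9*13*17 = -117*17 = -1989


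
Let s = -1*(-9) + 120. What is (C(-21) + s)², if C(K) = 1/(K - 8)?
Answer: 13987600/841 ≈ 16632.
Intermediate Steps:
s = 129 (s = 9 + 120 = 129)
C(K) = 1/(-8 + K)
(C(-21) + s)² = (1/(-8 - 21) + 129)² = (1/(-29) + 129)² = (-1/29 + 129)² = (3740/29)² = 13987600/841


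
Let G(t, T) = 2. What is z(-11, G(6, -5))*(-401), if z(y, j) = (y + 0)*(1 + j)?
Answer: 13233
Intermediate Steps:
z(y, j) = y*(1 + j)
z(-11, G(6, -5))*(-401) = -11*(1 + 2)*(-401) = -11*3*(-401) = -33*(-401) = 13233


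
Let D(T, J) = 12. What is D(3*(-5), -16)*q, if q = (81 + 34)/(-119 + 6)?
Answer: -1380/113 ≈ -12.212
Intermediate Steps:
q = -115/113 (q = 115/(-113) = 115*(-1/113) = -115/113 ≈ -1.0177)
D(3*(-5), -16)*q = 12*(-115/113) = -1380/113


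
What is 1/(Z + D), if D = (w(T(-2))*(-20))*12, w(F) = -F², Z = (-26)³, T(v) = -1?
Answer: -1/17336 ≈ -5.7683e-5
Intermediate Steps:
Z = -17576
D = 240 (D = (-1*(-1)²*(-20))*12 = (-1*1*(-20))*12 = -1*(-20)*12 = 20*12 = 240)
1/(Z + D) = 1/(-17576 + 240) = 1/(-17336) = -1/17336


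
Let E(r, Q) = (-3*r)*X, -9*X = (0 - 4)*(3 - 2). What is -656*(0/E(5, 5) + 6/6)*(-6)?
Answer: 3936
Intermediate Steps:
X = 4/9 (X = -(0 - 4)*(3 - 2)/9 = -(-4)/9 = -⅑*(-4) = 4/9 ≈ 0.44444)
E(r, Q) = -4*r/3 (E(r, Q) = -3*r*(4/9) = -4*r/3)
-656*(0/E(5, 5) + 6/6)*(-6) = -656*(0/((-4/3*5)) + 6/6)*(-6) = -656*(0/(-20/3) + 6*(⅙))*(-6) = -656*(0*(-3/20) + 1)*(-6) = -656*(0 + 1)*(-6) = -656*(-6) = 3936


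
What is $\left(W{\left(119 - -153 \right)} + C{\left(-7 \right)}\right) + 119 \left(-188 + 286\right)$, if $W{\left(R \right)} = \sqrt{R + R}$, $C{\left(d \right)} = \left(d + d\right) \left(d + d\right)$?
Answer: $11858 + 4 \sqrt{34} \approx 11881.0$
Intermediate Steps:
$C{\left(d \right)} = 4 d^{2}$ ($C{\left(d \right)} = 2 d 2 d = 4 d^{2}$)
$W{\left(R \right)} = \sqrt{2} \sqrt{R}$ ($W{\left(R \right)} = \sqrt{2 R} = \sqrt{2} \sqrt{R}$)
$\left(W{\left(119 - -153 \right)} + C{\left(-7 \right)}\right) + 119 \left(-188 + 286\right) = \left(\sqrt{2} \sqrt{119 - -153} + 4 \left(-7\right)^{2}\right) + 119 \left(-188 + 286\right) = \left(\sqrt{2} \sqrt{119 + 153} + 4 \cdot 49\right) + 119 \cdot 98 = \left(\sqrt{2} \sqrt{272} + 196\right) + 11662 = \left(\sqrt{2} \cdot 4 \sqrt{17} + 196\right) + 11662 = \left(4 \sqrt{34} + 196\right) + 11662 = \left(196 + 4 \sqrt{34}\right) + 11662 = 11858 + 4 \sqrt{34}$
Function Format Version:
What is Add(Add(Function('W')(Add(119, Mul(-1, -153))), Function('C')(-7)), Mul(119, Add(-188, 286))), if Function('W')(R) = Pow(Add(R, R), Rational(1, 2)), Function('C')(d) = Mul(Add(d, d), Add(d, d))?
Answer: Add(11858, Mul(4, Pow(34, Rational(1, 2)))) ≈ 11881.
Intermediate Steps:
Function('C')(d) = Mul(4, Pow(d, 2)) (Function('C')(d) = Mul(Mul(2, d), Mul(2, d)) = Mul(4, Pow(d, 2)))
Function('W')(R) = Mul(Pow(2, Rational(1, 2)), Pow(R, Rational(1, 2))) (Function('W')(R) = Pow(Mul(2, R), Rational(1, 2)) = Mul(Pow(2, Rational(1, 2)), Pow(R, Rational(1, 2))))
Add(Add(Function('W')(Add(119, Mul(-1, -153))), Function('C')(-7)), Mul(119, Add(-188, 286))) = Add(Add(Mul(Pow(2, Rational(1, 2)), Pow(Add(119, Mul(-1, -153)), Rational(1, 2))), Mul(4, Pow(-7, 2))), Mul(119, Add(-188, 286))) = Add(Add(Mul(Pow(2, Rational(1, 2)), Pow(Add(119, 153), Rational(1, 2))), Mul(4, 49)), Mul(119, 98)) = Add(Add(Mul(Pow(2, Rational(1, 2)), Pow(272, Rational(1, 2))), 196), 11662) = Add(Add(Mul(Pow(2, Rational(1, 2)), Mul(4, Pow(17, Rational(1, 2)))), 196), 11662) = Add(Add(Mul(4, Pow(34, Rational(1, 2))), 196), 11662) = Add(Add(196, Mul(4, Pow(34, Rational(1, 2)))), 11662) = Add(11858, Mul(4, Pow(34, Rational(1, 2))))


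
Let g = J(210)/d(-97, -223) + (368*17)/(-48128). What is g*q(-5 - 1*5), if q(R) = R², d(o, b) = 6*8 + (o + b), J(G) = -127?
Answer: 430725/12784 ≈ 33.693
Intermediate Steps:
d(o, b) = 48 + b + o (d(o, b) = 48 + (b + o) = 48 + b + o)
g = 17229/51136 (g = -127/(48 - 223 - 97) + (368*17)/(-48128) = -127/(-272) + 6256*(-1/48128) = -127*(-1/272) - 391/3008 = 127/272 - 391/3008 = 17229/51136 ≈ 0.33693)
g*q(-5 - 1*5) = 17229*(-5 - 1*5)²/51136 = 17229*(-5 - 5)²/51136 = (17229/51136)*(-10)² = (17229/51136)*100 = 430725/12784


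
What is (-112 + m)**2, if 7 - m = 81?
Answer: 34596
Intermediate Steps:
m = -74 (m = 7 - 1*81 = 7 - 81 = -74)
(-112 + m)**2 = (-112 - 74)**2 = (-186)**2 = 34596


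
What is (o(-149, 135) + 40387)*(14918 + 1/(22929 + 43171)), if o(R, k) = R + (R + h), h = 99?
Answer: 9907143760647/16525 ≈ 5.9952e+8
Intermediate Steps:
o(R, k) = 99 + 2*R (o(R, k) = R + (R + 99) = R + (99 + R) = 99 + 2*R)
(o(-149, 135) + 40387)*(14918 + 1/(22929 + 43171)) = ((99 + 2*(-149)) + 40387)*(14918 + 1/(22929 + 43171)) = ((99 - 298) + 40387)*(14918 + 1/66100) = (-199 + 40387)*(14918 + 1/66100) = 40188*(986079801/66100) = 9907143760647/16525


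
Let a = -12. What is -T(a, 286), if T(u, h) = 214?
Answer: -214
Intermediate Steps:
-T(a, 286) = -1*214 = -214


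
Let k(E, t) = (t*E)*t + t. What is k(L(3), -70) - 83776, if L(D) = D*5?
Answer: -10346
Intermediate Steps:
L(D) = 5*D
k(E, t) = t + E*t² (k(E, t) = (E*t)*t + t = E*t² + t = t + E*t²)
k(L(3), -70) - 83776 = -70*(1 + (5*3)*(-70)) - 83776 = -70*(1 + 15*(-70)) - 83776 = -70*(1 - 1050) - 83776 = -70*(-1049) - 83776 = 73430 - 83776 = -10346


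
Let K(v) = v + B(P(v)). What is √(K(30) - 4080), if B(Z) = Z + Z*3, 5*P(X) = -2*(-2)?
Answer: I*√101170/5 ≈ 63.614*I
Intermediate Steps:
P(X) = ⅘ (P(X) = (-2*(-2))/5 = (⅕)*4 = ⅘)
B(Z) = 4*Z (B(Z) = Z + 3*Z = 4*Z)
K(v) = 16/5 + v (K(v) = v + 4*(⅘) = v + 16/5 = 16/5 + v)
√(K(30) - 4080) = √((16/5 + 30) - 4080) = √(166/5 - 4080) = √(-20234/5) = I*√101170/5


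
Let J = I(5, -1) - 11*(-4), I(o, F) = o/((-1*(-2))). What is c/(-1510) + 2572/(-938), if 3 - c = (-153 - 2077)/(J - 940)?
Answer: -3470526389/1265535530 ≈ -2.7423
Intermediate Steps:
I(o, F) = o/2
J = 93/2 (J = (1/2)*5 - 11*(-4) = 5/2 + 44 = 93/2 ≈ 46.500)
c = 901/1787 (c = 3 - (-153 - 2077)/(93/2 - 940) = 3 - (-2230)/(-1787/2) = 3 - (-2230)*(-2)/1787 = 3 - 1*4460/1787 = 3 - 4460/1787 = 901/1787 ≈ 0.50420)
c/(-1510) + 2572/(-938) = (901/1787)/(-1510) + 2572/(-938) = (901/1787)*(-1/1510) + 2572*(-1/938) = -901/2698370 - 1286/469 = -3470526389/1265535530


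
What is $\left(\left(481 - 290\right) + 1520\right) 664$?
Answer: $1136104$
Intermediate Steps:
$\left(\left(481 - 290\right) + 1520\right) 664 = \left(191 + 1520\right) 664 = 1711 \cdot 664 = 1136104$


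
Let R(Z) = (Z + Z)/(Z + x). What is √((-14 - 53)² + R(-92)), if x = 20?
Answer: 2*√10106/3 ≈ 67.019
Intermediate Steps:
R(Z) = 2*Z/(20 + Z) (R(Z) = (Z + Z)/(Z + 20) = (2*Z)/(20 + Z) = 2*Z/(20 + Z))
√((-14 - 53)² + R(-92)) = √((-14 - 53)² + 2*(-92)/(20 - 92)) = √((-67)² + 2*(-92)/(-72)) = √(4489 + 2*(-92)*(-1/72)) = √(4489 + 23/9) = √(40424/9) = 2*√10106/3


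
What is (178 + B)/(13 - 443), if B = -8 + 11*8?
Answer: -⅗ ≈ -0.60000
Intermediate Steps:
B = 80 (B = -8 + 88 = 80)
(178 + B)/(13 - 443) = (178 + 80)/(13 - 443) = 258/(-430) = 258*(-1/430) = -⅗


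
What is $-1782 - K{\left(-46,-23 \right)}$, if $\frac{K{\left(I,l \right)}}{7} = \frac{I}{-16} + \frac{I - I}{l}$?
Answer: $- \frac{14417}{8} \approx -1802.1$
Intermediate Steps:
$K{\left(I,l \right)} = - \frac{7 I}{16}$ ($K{\left(I,l \right)} = 7 \left(\frac{I}{-16} + \frac{I - I}{l}\right) = 7 \left(I \left(- \frac{1}{16}\right) + \frac{0}{l}\right) = 7 \left(- \frac{I}{16} + 0\right) = 7 \left(- \frac{I}{16}\right) = - \frac{7 I}{16}$)
$-1782 - K{\left(-46,-23 \right)} = -1782 - \left(- \frac{7}{16}\right) \left(-46\right) = -1782 - \frac{161}{8} = - \frac{14417}{8}$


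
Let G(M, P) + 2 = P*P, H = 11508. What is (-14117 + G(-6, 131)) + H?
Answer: 14550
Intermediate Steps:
G(M, P) = -2 + P**2 (G(M, P) = -2 + P*P = -2 + P**2)
(-14117 + G(-6, 131)) + H = (-14117 + (-2 + 131**2)) + 11508 = (-14117 + (-2 + 17161)) + 11508 = (-14117 + 17159) + 11508 = 3042 + 11508 = 14550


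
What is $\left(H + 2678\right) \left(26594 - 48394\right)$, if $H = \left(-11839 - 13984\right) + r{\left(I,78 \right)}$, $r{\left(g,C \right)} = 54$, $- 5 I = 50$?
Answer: $503383800$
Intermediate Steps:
$I = -10$ ($I = \left(- \frac{1}{5}\right) 50 = -10$)
$H = -25769$ ($H = \left(-11839 - 13984\right) + 54 = -25823 + 54 = -25769$)
$\left(H + 2678\right) \left(26594 - 48394\right) = \left(-25769 + 2678\right) \left(26594 - 48394\right) = \left(-23091\right) \left(-21800\right) = 503383800$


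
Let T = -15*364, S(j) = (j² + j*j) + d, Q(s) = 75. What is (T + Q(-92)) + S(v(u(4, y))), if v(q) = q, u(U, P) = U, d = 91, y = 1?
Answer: -5262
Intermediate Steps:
S(j) = 91 + 2*j² (S(j) = (j² + j*j) + 91 = (j² + j²) + 91 = 2*j² + 91 = 91 + 2*j²)
T = -5460
(T + Q(-92)) + S(v(u(4, y))) = (-5460 + 75) + (91 + 2*4²) = -5385 + (91 + 2*16) = -5385 + (91 + 32) = -5385 + 123 = -5262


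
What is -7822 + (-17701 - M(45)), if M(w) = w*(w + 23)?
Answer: -28583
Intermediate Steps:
M(w) = w*(23 + w)
-7822 + (-17701 - M(45)) = -7822 + (-17701 - 45*(23 + 45)) = -7822 + (-17701 - 45*68) = -7822 + (-17701 - 1*3060) = -7822 + (-17701 - 3060) = -7822 - 20761 = -28583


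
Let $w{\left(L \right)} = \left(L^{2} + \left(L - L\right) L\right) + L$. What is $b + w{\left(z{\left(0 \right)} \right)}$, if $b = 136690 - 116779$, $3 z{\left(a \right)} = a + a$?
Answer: $19911$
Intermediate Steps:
$z{\left(a \right)} = \frac{2 a}{3}$ ($z{\left(a \right)} = \frac{a + a}{3} = \frac{2 a}{3}$)
$w{\left(L \right)} = L + L^{2}$ ($w{\left(L \right)} = \left(L^{2} + 0 L\right) + L = \left(L^{2} + 0\right) + L = L^{2} + L = L + L^{2}$)
$b = 19911$
$b + w{\left(z{\left(0 \right)} \right)} = 19911 + \frac{2}{3} \cdot 0 \left(1 + \frac{2}{3} \cdot 0\right) = 19911 + 0 \left(1 + 0\right) = 19911 + 0 \cdot 1 = 19911 + 0 = 19911$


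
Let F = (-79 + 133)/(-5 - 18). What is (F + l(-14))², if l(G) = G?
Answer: 141376/529 ≈ 267.25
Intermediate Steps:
F = -54/23 (F = 54/(-23) = 54*(-1/23) = -54/23 ≈ -2.3478)
(F + l(-14))² = (-54/23 - 14)² = (-376/23)² = 141376/529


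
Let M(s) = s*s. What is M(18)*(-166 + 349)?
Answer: 59292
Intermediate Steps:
M(s) = s²
M(18)*(-166 + 349) = 18²*(-166 + 349) = 324*183 = 59292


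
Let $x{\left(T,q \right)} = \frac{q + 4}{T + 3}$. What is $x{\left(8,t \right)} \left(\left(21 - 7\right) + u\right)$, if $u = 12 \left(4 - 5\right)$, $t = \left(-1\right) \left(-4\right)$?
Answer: $\frac{16}{11} \approx 1.4545$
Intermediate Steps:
$t = 4$
$u = -12$ ($u = 12 \left(-1\right) = -12$)
$x{\left(T,q \right)} = \frac{4 + q}{3 + T}$
$x{\left(8,t \right)} \left(\left(21 - 7\right) + u\right) = \frac{4 + 4}{3 + 8} \left(\left(21 - 7\right) - 12\right) = \frac{1}{11} \cdot 8 \left(\left(21 - 7\right) - 12\right) = \frac{1}{11} \cdot 8 \left(14 - 12\right) = \frac{8}{11} \cdot 2 = \frac{16}{11}$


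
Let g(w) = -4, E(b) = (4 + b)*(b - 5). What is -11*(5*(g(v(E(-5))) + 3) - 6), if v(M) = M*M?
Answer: 121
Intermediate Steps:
E(b) = (-5 + b)*(4 + b) (E(b) = (4 + b)*(-5 + b) = (-5 + b)*(4 + b))
v(M) = M**2
-11*(5*(g(v(E(-5))) + 3) - 6) = -11*(5*(-4 + 3) - 6) = -11*(5*(-1) - 6) = -11*(-5 - 6) = -11*(-11) = 121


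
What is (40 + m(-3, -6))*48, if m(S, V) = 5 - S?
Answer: 2304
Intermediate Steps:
(40 + m(-3, -6))*48 = (40 + (5 - 1*(-3)))*48 = (40 + (5 + 3))*48 = (40 + 8)*48 = 48*48 = 2304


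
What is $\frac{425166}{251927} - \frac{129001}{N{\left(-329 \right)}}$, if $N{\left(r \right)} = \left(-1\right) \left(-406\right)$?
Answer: $- \frac{32326217531}{102282362} \approx -316.05$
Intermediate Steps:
$N{\left(r \right)} = 406$
$\frac{425166}{251927} - \frac{129001}{N{\left(-329 \right)}} = \frac{425166}{251927} - \frac{129001}{406} = - \frac{32326217531}{102282362}$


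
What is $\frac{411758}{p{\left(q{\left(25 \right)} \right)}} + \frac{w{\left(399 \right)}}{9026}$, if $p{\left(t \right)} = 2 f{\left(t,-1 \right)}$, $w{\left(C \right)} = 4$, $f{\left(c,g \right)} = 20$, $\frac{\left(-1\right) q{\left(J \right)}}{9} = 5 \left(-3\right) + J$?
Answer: $\frac{929131967}{90260} \approx 10294.0$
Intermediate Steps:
$q{\left(J \right)} = 135 - 9 J$ ($q{\left(J \right)} = - 9 \left(5 \left(-3\right) + J\right) = - 9 \left(-15 + J\right) = 135 - 9 J$)
$p{\left(t \right)} = 40$ ($p{\left(t \right)} = 2 \cdot 20 = 40$)
$\frac{411758}{p{\left(q{\left(25 \right)} \right)}} + \frac{w{\left(399 \right)}}{9026} = \frac{411758}{40} + \frac{4}{9026} = 411758 \cdot \frac{1}{40} + 4 \cdot \frac{1}{9026} = \frac{205879}{20} + \frac{2}{4513} = \frac{929131967}{90260}$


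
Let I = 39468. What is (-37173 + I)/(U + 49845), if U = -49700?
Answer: 459/29 ≈ 15.828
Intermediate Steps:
(-37173 + I)/(U + 49845) = (-37173 + 39468)/(-49700 + 49845) = 2295/145 = 2295*(1/145) = 459/29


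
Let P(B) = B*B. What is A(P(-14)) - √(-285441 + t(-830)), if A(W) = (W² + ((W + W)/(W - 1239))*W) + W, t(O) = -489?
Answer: 5742212/149 - 9*I*√3530 ≈ 38538.0 - 534.72*I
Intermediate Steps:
P(B) = B²
A(W) = W + W² + 2*W²/(-1239 + W) (A(W) = (W² + ((2*W)/(-1239 + W))*W) + W = (W² + (2*W/(-1239 + W))*W) + W = (W² + 2*W²/(-1239 + W)) + W = W + W² + 2*W²/(-1239 + W))
A(P(-14)) - √(-285441 + t(-830)) = (-14)²*(-1239 + ((-14)²)² - 1236*(-14)²)/(-1239 + (-14)²) - √(-285441 - 489) = 196*(-1239 + 196² - 1236*196)/(-1239 + 196) - √(-285930) = 196*(-1239 + 38416 - 242256)/(-1043) - 9*I*√3530 = 196*(-1/1043)*(-205079) - 9*I*√3530 = 5742212/149 - 9*I*√3530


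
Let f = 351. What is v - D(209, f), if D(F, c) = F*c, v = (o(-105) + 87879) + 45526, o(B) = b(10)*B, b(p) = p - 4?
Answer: 59416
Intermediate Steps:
b(p) = -4 + p
o(B) = 6*B (o(B) = (-4 + 10)*B = 6*B)
v = 132775 (v = (6*(-105) + 87879) + 45526 = (-630 + 87879) + 45526 = 87249 + 45526 = 132775)
v - D(209, f) = 132775 - 209*351 = 132775 - 1*73359 = 132775 - 73359 = 59416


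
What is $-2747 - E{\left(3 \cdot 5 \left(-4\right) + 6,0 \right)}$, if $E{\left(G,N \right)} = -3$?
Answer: $-2744$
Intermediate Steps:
$-2747 - E{\left(3 \cdot 5 \left(-4\right) + 6,0 \right)} = -2747 - -3 = -2747 + 3 = -2744$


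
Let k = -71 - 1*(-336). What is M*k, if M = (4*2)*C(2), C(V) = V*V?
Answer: 8480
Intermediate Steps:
C(V) = V²
k = 265 (k = -71 + 336 = 265)
M = 32 (M = (4*2)*2² = 8*4 = 32)
M*k = 32*265 = 8480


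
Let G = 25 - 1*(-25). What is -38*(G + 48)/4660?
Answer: -931/1165 ≈ -0.79914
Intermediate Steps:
G = 50 (G = 25 + 25 = 50)
-38*(G + 48)/4660 = -38*(50 + 48)/4660 = -38*98*(1/4660) = -3724*1/4660 = -931/1165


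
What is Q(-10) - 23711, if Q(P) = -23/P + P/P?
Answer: -237077/10 ≈ -23708.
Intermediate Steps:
Q(P) = 1 - 23/P (Q(P) = -23/P + 1 = 1 - 23/P)
Q(-10) - 23711 = (-23 - 10)/(-10) - 23711 = -1/10*(-33) - 23711 = 33/10 - 23711 = -237077/10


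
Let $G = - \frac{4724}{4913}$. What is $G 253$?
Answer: $- \frac{1195172}{4913} \approx -243.27$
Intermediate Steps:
$G = - \frac{4724}{4913}$ ($G = \left(-4724\right) \frac{1}{4913} = - \frac{4724}{4913} \approx -0.96153$)
$G 253 = \left(- \frac{4724}{4913}\right) 253 = - \frac{1195172}{4913}$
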